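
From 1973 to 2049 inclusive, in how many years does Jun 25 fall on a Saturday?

11

Track Jun 25's weekday year by year (advancing +1, or +2 across a Feb 29):
  1973: Mon  1974: Tue (+1)  1975: Wed (+1)  1976: Fri (+2)  1977: Sat (+1) ✓
  1978: Sun (+1)  1979: Mon (+1)  1980: Wed (+2)  1981: Thu (+1)  1982: Fri (+1)
  1983: Sat (+1) ✓  1984: Mon (+2)  1985: Tue (+1)  1986: Wed (+1)  … (49 more years) …
  2036: Wed (+2)  2037: Thu (+1)  2038: Fri (+1)  2039: Sat (+1) ✓  2040: Mon (+2)
  2041: Tue (+1)  2042: Wed (+1)  2043: Thu (+1)  2044: Sat (+2) ✓  2045: Sun (+1)
  2046: Mon (+1)  2047: Tue (+1)  2048: Thu (+2)  2049: Fri (+1)
Saturday years: 1977, 1983, 1988, 1994, 2005, 2011, 2016, 2022, 2033, 2039, 2044 — 11 in total.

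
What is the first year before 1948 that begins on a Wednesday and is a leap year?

Jan 1 advances by 2 weekdays after a leap year and by 1 after a common year.
1948: Jan 1 is Thursday (leap).
1947: Wednesday
1946: Tuesday
1945: Monday
1944: Saturday (leap)
1943: Friday
1942: Thursday
1941: Wednesday
1940: Monday (leap)
1939: Sunday
1938: Saturday
1937: Friday
1936: Wednesday (leap)
1936 begins on a Wednesday and is a leap year.

1936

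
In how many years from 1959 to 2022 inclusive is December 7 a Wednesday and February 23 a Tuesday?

Check each year's weekday for December 7 and February 23:
  1959: Mon/Mon  1960: Wed/Tue ✓  1961: Thu/Thu  1962: Fri/Fri  1963: Sat/Sat  1964: Mon/Sun  1965: Tue/Tue  1966: Wed/Wed  1967: Thu/Thu  1968: Sat/Fri  1969: Sun/Sun  1970: Mon/Mon  1971: Tue/Tue  1972: Thu/Wed  …(36 more)…  2009: Mon/Mon  2010: Tue/Tue  2011: Wed/Wed  2012: Fri/Thu  2013: Sat/Sat  2014: Sun/Sun  2015: Mon/Mon  2016: Wed/Tue ✓  2017: Thu/Thu  2018: Fri/Fri  2019: Sat/Sat  2020: Mon/Sun  2021: Tue/Tue  2022: Wed/Wed
Both conditions hold in: 1960, 1988, 2016 — 3.

3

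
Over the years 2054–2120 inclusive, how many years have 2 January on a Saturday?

10

Track 2 January's weekday year by year (advancing +1, or +2 across a Feb 29):
  2054: Fri  2055: Sat (+1) ✓  2056: Sun (+1)  2057: Tue (+2)  2058: Wed (+1)
  2059: Thu (+1)  2060: Fri (+1)  2061: Sun (+2)  2062: Mon (+1)  2063: Tue (+1)
  2064: Wed (+1)  2065: Fri (+2)  2066: Sat (+1) ✓  2067: Sun (+1)  … (39 more years) …
  2107: Sun (+1)  2108: Mon (+1)  2109: Wed (+2)  2110: Thu (+1)  2111: Fri (+1)
  2112: Sat (+1) ✓  2113: Mon (+2)  2114: Tue (+1)  2115: Wed (+1)  2116: Thu (+1)
  2117: Sat (+2) ✓  2118: Sun (+1)  2119: Mon (+1)  2120: Tue (+1)
Saturday years: 2055, 2066, 2072, 2077, 2083, 2094, 2100, 2106, 2112, 2117 — 10 in total.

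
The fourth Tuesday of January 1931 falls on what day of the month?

27

January 1, 1931 is a Thursday, so the first Tuesday is the 6th.
The fourth Tuesday is 6 + 21 = 27.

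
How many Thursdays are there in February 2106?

4

February 2106 has 28 days and begins on Monday.
The first Thursday is February 4.
Thursdays fall on 4, 11, 18, 25 — that's 4.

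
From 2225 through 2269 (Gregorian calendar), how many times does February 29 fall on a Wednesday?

2

Leap years in 2225–2269: 11 of them.
Feb 29 weekday advances by 5 (mod 7) from one leap year to the next four years later (or differs when a century non-leap intervenes).
Leap-day weekdays: 2228:Fri 2232:Wed✓ 2236:Mon 2240:Sat 2244:Thu 2248:Tue 2252:Sun 2256:Fri 2260:Wed✓ 2264:Mon 2268:Sat
Wednesday: 2232, 2260 → 2.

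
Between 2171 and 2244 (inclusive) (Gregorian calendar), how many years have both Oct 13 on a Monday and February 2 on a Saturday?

Check each year's weekday for Oct 13 and February 2:
  2171: Sun/Sat  2172: Tue/Sun  2173: Wed/Tue  2174: Thu/Wed  2175: Fri/Thu  2176: Sun/Fri  2177: Mon/Sun  2178: Tue/Mon  2179: Wed/Tue  2180: Fri/Wed  2181: Sat/Fri  2182: Sun/Sat  2183: Mon/Sun  2184: Wed/Mon  …(46 more)…  2231: Thu/Wed  2232: Sat/Thu  2233: Sun/Sat  2234: Mon/Sun  2235: Tue/Mon  2236: Thu/Tue  2237: Fri/Thu  2238: Sat/Fri  2239: Sun/Sat  2240: Tue/Sun  2241: Wed/Tue  2242: Thu/Wed  2243: Fri/Thu  2244: Sun/Fri
Both conditions hold in: 2188, 2228 — 2.

2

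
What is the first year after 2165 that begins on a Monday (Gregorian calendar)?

Jan 1 advances by 2 weekdays after a leap year and by 1 after a common year.
2165: Jan 1 is Tuesday.
2166: Wednesday
2167: Thursday
2168: Friday (leap)
2169: Sunday
2170: Monday
2170 begins on a Monday

2170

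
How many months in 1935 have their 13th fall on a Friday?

Check the 13th of each month of 1935: Jan 13: Sun, Feb 13: Wed, Mar 13: Wed, Apr 13: Sat, May 13: Mon, Jun 13: Thu, Jul 13: Sat, Aug 13: Tue, Sep 13: Fri, Oct 13: Sun, Nov 13: Wed, Dec 13: Fri.
Friday occurs in September, December — 2 months.

2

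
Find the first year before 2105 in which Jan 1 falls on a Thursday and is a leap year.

Jan 1 advances by 2 weekdays after a leap year and by 1 after a common year.
2105: Jan 1 is Thursday.
2104: Tuesday (leap)
2103: Monday
2102: Sunday
2101: Saturday
2100: Friday
2099: Thursday
2098: Wednesday
2097: Tuesday
2096: Sunday (leap)
2095: Saturday
2094: Friday
2093: Thursday
2092: Tuesday (leap)
2091: Monday
2090: Sunday
2089: Saturday
2088: Thursday (leap)
2088 begins on a Thursday and is a leap year.

2088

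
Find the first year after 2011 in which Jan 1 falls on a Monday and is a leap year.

2024

Jan 1 advances by 2 weekdays after a leap year and by 1 after a common year.
2011: Jan 1 is Saturday.
2012: Sunday (leap)
2013: Tuesday
2014: Wednesday
2015: Thursday
2016: Friday (leap)
2017: Sunday
2018: Monday
2019: Tuesday
2020: Wednesday (leap)
2021: Friday
2022: Saturday
2023: Sunday
2024: Monday (leap)
2024 begins on a Monday and is a leap year.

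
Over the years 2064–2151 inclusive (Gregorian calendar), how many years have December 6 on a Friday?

12

Track December 6's weekday year by year (advancing +1, or +2 across a Feb 29):
  2064: Sat  2065: Sun (+1)  2066: Mon (+1)  2067: Tue (+1)  2068: Thu (+2)
  2069: Fri (+1) ✓  2070: Sat (+1)  2071: Sun (+1)  2072: Tue (+2)  2073: Wed (+1)
  2074: Thu (+1)  2075: Fri (+1) ✓  2076: Sun (+2)  2077: Mon (+1)  … (60 more years) …
  2138: Sat (+1)  2139: Sun (+1)  2140: Tue (+2)  2141: Wed (+1)  2142: Thu (+1)
  2143: Fri (+1) ✓  2144: Sun (+2)  2145: Mon (+1)  2146: Tue (+1)  2147: Wed (+1)
  2148: Fri (+2) ✓  2149: Sat (+1)  2150: Sun (+1)  2151: Mon (+1)
Friday years: 2069, 2075, 2080, 2086, 2097, 2109, 2115, 2120, 2126, 2137, 2143, 2148 — 12 in total.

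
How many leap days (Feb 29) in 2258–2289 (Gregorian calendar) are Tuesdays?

Leap years in 2258–2289: 8 of them.
Feb 29 weekday advances by 5 (mod 7) from one leap year to the next four years later (or differs when a century non-leap intervenes).
Leap-day weekdays: 2260:Wed 2264:Mon 2268:Sat 2272:Thu 2276:Tue✓ 2280:Sun 2284:Fri 2288:Wed
Tuesday: 2276 → 1.

1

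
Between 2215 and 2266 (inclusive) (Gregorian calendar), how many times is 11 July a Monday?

7

Track 11 July's weekday year by year (advancing +1, or +2 across a Feb 29):
  2215: Tue  2216: Thu (+2)  2217: Fri (+1)  2218: Sat (+1)  2219: Sun (+1)
  2220: Tue (+2)  2221: Wed (+1)  2222: Thu (+1)  2223: Fri (+1)  2224: Sun (+2)
  2225: Mon (+1) ✓  2226: Tue (+1)  2227: Wed (+1)  2228: Fri (+2)  … (24 more years) …
  2253: Mon (+1) ✓  2254: Tue (+1)  2255: Wed (+1)  2256: Fri (+2)  2257: Sat (+1)
  2258: Sun (+1)  2259: Mon (+1) ✓  2260: Wed (+2)  2261: Thu (+1)  2262: Fri (+1)
  2263: Sat (+1)  2264: Mon (+2) ✓  2265: Tue (+1)  2266: Wed (+1)
Monday years: 2225, 2231, 2236, 2242, 2253, 2259, 2264 — 7 in total.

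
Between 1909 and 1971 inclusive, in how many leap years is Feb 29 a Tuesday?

2

Leap years in 1909–1971: 15 of them.
Feb 29 weekday advances by 5 (mod 7) from one leap year to the next four years later (or differs when a century non-leap intervenes).
Leap-day weekdays: 1912:Thu 1916:Tue✓ 1920:Sun 1924:Fri 1928:Wed 1932:Mon 1936:Sat 1940:Thu 1944:Tue✓ 1948:Sun 1952:Fri 1956:Wed 1960:Mon 1964:Sat 1968:Thu
Tuesday: 1916, 1944 → 2.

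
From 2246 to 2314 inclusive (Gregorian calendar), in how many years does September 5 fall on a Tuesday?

10

Track September 5's weekday year by year (advancing +1, or +2 across a Feb 29):
  2246: Sat  2247: Sun (+1)  2248: Tue (+2) ✓  2249: Wed (+1)  2250: Thu (+1)
  2251: Fri (+1)  2252: Sun (+2)  2253: Mon (+1)  2254: Tue (+1) ✓  2255: Wed (+1)
  2256: Fri (+2)  2257: Sat (+1)  2258: Sun (+1)  2259: Mon (+1)  … (41 more years) …
  2301: Thu (+1)  2302: Fri (+1)  2303: Sat (+1)  2304: Mon (+2)  2305: Tue (+1) ✓
  2306: Wed (+1)  2307: Thu (+1)  2308: Sat (+2)  2309: Sun (+1)  2310: Mon (+1)
  2311: Tue (+1) ✓  2312: Thu (+2)  2313: Fri (+1)  2314: Sat (+1)
Tuesday years: 2248, 2254, 2265, 2271, 2276, 2282, 2293, 2299, 2305, 2311 — 10 in total.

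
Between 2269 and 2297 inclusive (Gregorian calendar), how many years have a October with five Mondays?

12

October has 31 days; it has five Mondays when Monday falls among the first (month-length − 28) days — i.e. when October 1 is one of Monday/Sunday/Saturday.
October 1 by year: 2269:Fri 2270:Sat✓ 2271:Sun✓ 2272:Tue 2273:Wed 2274:Thu 2275:Fri 2276:Sun✓ 2277:Mon✓ 2278:Tue 2279:Wed 2280:Fri 2281:Sat✓ 2282:Sun✓ 2283:Mon✓ 2284:Wed 2285:Thu 2286:Fri 2287:Sat✓ 2288:Mon✓ 2289:Tue 2290:Wed 2291:Thu 2292:Sat✓ 2293:Sun✓ 2294:Mon✓ 2295:Tue 2296:Thu 2297:Fri
Years with five Mondays: 2270, 2271, 2276, 2277, 2281, 2282, 2283, 2287, 2288, 2292, 2293, 2294 → 12.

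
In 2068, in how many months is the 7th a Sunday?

1

Check the 7th of each month of 2068: Jan 7: Sat, Feb 7: Tue, Mar 7: Wed, Apr 7: Sat, May 7: Mon, Jun 7: Thu, Jul 7: Sat, Aug 7: Tue, Sep 7: Fri, Oct 7: Sun, Nov 7: Wed, Dec 7: Fri.
Sunday occurs in October — 1 month.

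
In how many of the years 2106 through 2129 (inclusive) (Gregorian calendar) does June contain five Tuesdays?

June has 30 days; it has five Tuesdays when Tuesday falls among the first (month-length − 28) days — i.e. when June 1 is one of Tuesday/Monday.
June 1 by year: 2106:Tue✓ 2107:Wed 2108:Fri 2109:Sat 2110:Sun 2111:Mon✓ 2112:Wed 2113:Thu 2114:Fri 2115:Sat 2116:Mon✓ 2117:Tue✓ 2118:Wed 2119:Thu 2120:Sat 2121:Sun 2122:Mon✓ 2123:Tue✓ 2124:Thu 2125:Fri 2126:Sat 2127:Sun 2128:Tue✓ 2129:Wed
Years with five Tuesdays: 2106, 2111, 2116, 2117, 2122, 2123, 2128 → 7.

7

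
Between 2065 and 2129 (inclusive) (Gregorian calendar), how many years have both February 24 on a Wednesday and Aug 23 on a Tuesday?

2

Check each year's weekday for February 24 and Aug 23:
  2065: Tue/Sun  2066: Wed/Mon  2067: Thu/Tue  2068: Fri/Thu  2069: Sun/Fri  2070: Mon/Sat  2071: Tue/Sun  2072: Wed/Tue ✓  2073: Fri/Wed  2074: Sat/Thu  2075: Sun/Fri  2076: Mon/Sun  2077: Wed/Mon  2078: Thu/Tue  …(37 more)…  2116: Mon/Sun  2117: Wed/Mon  2118: Thu/Tue  2119: Fri/Wed  2120: Sat/Fri  2121: Mon/Sat  2122: Tue/Sun  2123: Wed/Mon  2124: Thu/Wed  2125: Sat/Thu  2126: Sun/Fri  2127: Mon/Sat  2128: Tue/Mon  2129: Thu/Tue
Both conditions hold in: 2072, 2112 — 2.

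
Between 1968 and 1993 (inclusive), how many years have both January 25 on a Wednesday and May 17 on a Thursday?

1

Check each year's weekday for January 25 and May 17:
  1968: Thu/Fri  1969: Sat/Sat  1970: Sun/Sun  1971: Mon/Mon  1972: Tue/Wed  1973: Thu/Thu  1974: Fri/Fri  1975: Sat/Sat  1976: Sun/Mon  1977: Tue/Tue  1978: Wed/Wed  1979: Thu/Thu  1980: Fri/Sat  1981: Sun/Sun  1982: Mon/Mon  1983: Tue/Tue  1984: Wed/Thu ✓  1985: Fri/Fri  1986: Sat/Sat  1987: Sun/Sun  1988: Mon/Tue  1989: Wed/Wed  1990: Thu/Thu  1991: Fri/Fri  1992: Sat/Sun  1993: Mon/Mon
Both conditions hold in: 1984 — 1.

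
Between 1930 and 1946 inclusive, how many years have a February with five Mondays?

February has 28 days (29 in leap years); it has five Mondays when Monday falls among the first (month-length − 28) days — i.e. when February 1 is Monday in a leap year (never in a common year).
February 1 by year: 1930:Sat 1931:Sun 1932:Mon✓ 1933:Wed 1934:Thu 1935:Fri 1936:Sat 1937:Mon 1938:Tue 1939:Wed 1940:Thu 1941:Sat 1942:Sun 1943:Mon 1944:Tue 1945:Thu 1946:Fri
Years with five Mondays: 1932 → 1.

1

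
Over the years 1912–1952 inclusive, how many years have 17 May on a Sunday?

5

Track 17 May's weekday year by year (advancing +1, or +2 across a Feb 29):
  1912: Fri  1913: Sat (+1)  1914: Sun (+1) ✓  1915: Mon (+1)  1916: Wed (+2)
  1917: Thu (+1)  1918: Fri (+1)  1919: Sat (+1)  1920: Mon (+2)  1921: Tue (+1)
  1922: Wed (+1)  1923: Thu (+1)  1924: Sat (+2)  1925: Sun (+1) ✓  … (13 more years) …
  1939: Wed (+1)  1940: Fri (+2)  1941: Sat (+1)  1942: Sun (+1) ✓  1943: Mon (+1)
  1944: Wed (+2)  1945: Thu (+1)  1946: Fri (+1)  1947: Sat (+1)  1948: Mon (+2)
  1949: Tue (+1)  1950: Wed (+1)  1951: Thu (+1)  1952: Sat (+2)
Sunday years: 1914, 1925, 1931, 1936, 1942 — 5 in total.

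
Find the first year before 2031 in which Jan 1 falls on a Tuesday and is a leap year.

2008

Jan 1 advances by 2 weekdays after a leap year and by 1 after a common year.
2031: Jan 1 is Wednesday.
2030: Tuesday
2029: Monday
2028: Saturday (leap)
2027: Friday
2026: Thursday
2025: Wednesday
2024: Monday (leap)
2023: Sunday
2022: Saturday
2021: Friday
2020: Wednesday (leap)
2019: Tuesday
2018: Monday
2017: Sunday
2016: Friday (leap)
2015: Thursday
2014: Wednesday
2013: Tuesday
2012: Sunday (leap)
2011: Saturday
2010: Friday
2009: Thursday
2008: Tuesday (leap)
2008 begins on a Tuesday and is a leap year.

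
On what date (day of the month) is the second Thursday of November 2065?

12

November 1, 2065 is a Sunday, so the first Thursday is the 5th.
The second Thursday is 5 + 7 = 12.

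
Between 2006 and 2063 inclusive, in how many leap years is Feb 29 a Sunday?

2

Leap years in 2006–2063: 14 of them.
Feb 29 weekday advances by 5 (mod 7) from one leap year to the next four years later (or differs when a century non-leap intervenes).
Leap-day weekdays: 2008:Fri 2012:Wed 2016:Mon 2020:Sat 2024:Thu 2028:Tue 2032:Sun✓ 2036:Fri 2040:Wed 2044:Mon 2048:Sat 2052:Thu 2056:Tue 2060:Sun✓
Sunday: 2032, 2060 → 2.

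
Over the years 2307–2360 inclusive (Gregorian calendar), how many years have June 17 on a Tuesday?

Track June 17's weekday year by year (advancing +1, or +2 across a Feb 29):
  2307: Mon  2308: Wed (+2)  2309: Thu (+1)  2310: Fri (+1)  2311: Sat (+1)
  2312: Mon (+2)  2313: Tue (+1) ✓  2314: Wed (+1)  2315: Thu (+1)  2316: Sat (+2)
  2317: Sun (+1)  2318: Mon (+1)  2319: Tue (+1) ✓  2320: Thu (+2)  … (26 more years) …
  2347: Tue (+1) ✓  2348: Thu (+2)  2349: Fri (+1)  2350: Sat (+1)  2351: Sun (+1)
  2352: Tue (+2) ✓  2353: Wed (+1)  2354: Thu (+1)  2355: Fri (+1)  2356: Sun (+2)
  2357: Mon (+1)  2358: Tue (+1) ✓  2359: Wed (+1)  2360: Fri (+2)
Tuesday years: 2313, 2319, 2324, 2330, 2341, 2347, 2352, 2358 — 8 in total.

8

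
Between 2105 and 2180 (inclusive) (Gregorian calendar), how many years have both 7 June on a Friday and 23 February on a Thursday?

Check each year's weekday for 7 June and 23 February:
  2105: Sun/Mon  2106: Mon/Tue  2107: Tue/Wed  2108: Thu/Thu  2109: Fri/Sat  2110: Sat/Sun  2111: Sun/Mon  2112: Tue/Tue  2113: Wed/Thu  2114: Thu/Fri  2115: Fri/Sat  2116: Sun/Sun  2117: Mon/Tue  2118: Tue/Wed  …(48 more)…  2167: Sun/Mon  2168: Tue/Tue  2169: Wed/Thu  2170: Thu/Fri  2171: Fri/Sat  2172: Sun/Sun  2173: Mon/Tue  2174: Tue/Wed  2175: Wed/Thu  2176: Fri/Fri  2177: Sat/Sun  2178: Sun/Mon  2179: Mon/Tue  2180: Wed/Wed
Both conditions hold in: no year — 0.

0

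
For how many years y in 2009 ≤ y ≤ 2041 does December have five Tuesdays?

December has 31 days; it has five Tuesdays when Tuesday falls among the first (month-length − 28) days — i.e. when December 1 is one of Tuesday/Monday/Sunday.
December 1 by year: 2009:Tue✓ 2010:Wed 2011:Thu 2012:Sat 2013:Sun✓ 2014:Mon✓ 2015:Tue✓ 2016:Thu 2017:Fri 2018:Sat 2019:Sun✓ 2020:Tue✓ 2021:Wed 2022:Thu 2023:Fri …(3 more)… 2027:Wed 2028:Fri 2029:Sat 2030:Sun✓ 2031:Mon✓ 2032:Wed 2033:Thu 2034:Fri 2035:Sat 2036:Mon✓ 2037:Tue✓ 2038:Wed 2039:Thu 2040:Sat 2041:Sun✓
Years with five Tuesdays: 2009, 2013, 2014, 2015, 2019, 2020, 2024, 2025, 2026, 2030, 2031, 2036, 2037, 2041 → 14.

14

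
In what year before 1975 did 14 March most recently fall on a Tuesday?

From one year to the next, a fixed date's weekday advances by 1, or by 2 when a Feb 29 lies between the two dates.
1975: March 14 is Friday.
1974: Thursday (−1)
1973: Wednesday (−1)
1972: Tuesday (−1)
14 March falls on a Tuesday in 1972.

1972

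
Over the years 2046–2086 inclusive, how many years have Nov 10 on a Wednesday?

Track Nov 10's weekday year by year (advancing +1, or +2 across a Feb 29):
  2046: Sat  2047: Sun (+1)  2048: Tue (+2)  2049: Wed (+1) ✓  2050: Thu (+1)
  2051: Fri (+1)  2052: Sun (+2)  2053: Mon (+1)  2054: Tue (+1)  2055: Wed (+1) ✓
  2056: Fri (+2)  2057: Sat (+1)  2058: Sun (+1)  2059: Mon (+1)  … (13 more years) …
  2073: Fri (+1)  2074: Sat (+1)  2075: Sun (+1)  2076: Tue (+2)  2077: Wed (+1) ✓
  2078: Thu (+1)  2079: Fri (+1)  2080: Sun (+2)  2081: Mon (+1)  2082: Tue (+1)
  2083: Wed (+1) ✓  2084: Fri (+2)  2085: Sat (+1)  2086: Sun (+1)
Wednesday years: 2049, 2055, 2060, 2066, 2077, 2083 — 6 in total.

6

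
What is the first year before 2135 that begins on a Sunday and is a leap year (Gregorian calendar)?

2108

Jan 1 advances by 2 weekdays after a leap year and by 1 after a common year.
2135: Jan 1 is Saturday.
2134: Friday
2133: Thursday
2132: Tuesday (leap)
2131: Monday
2130: Sunday
2129: Saturday
2128: Thursday (leap)
2127: Wednesday
2126: Tuesday
2125: Monday
2124: Saturday (leap)
2123: Friday
2122: Thursday
2121: Wednesday
2120: Monday (leap)
2119: Sunday
2118: Saturday
2117: Friday
2116: Wednesday (leap)
2115: Tuesday
2114: Monday
2113: Sunday
2112: Friday (leap)
2111: Thursday
2110: Wednesday
2109: Tuesday
2108: Sunday (leap)
2108 begins on a Sunday and is a leap year.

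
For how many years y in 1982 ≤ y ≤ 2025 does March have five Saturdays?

March has 31 days; it has five Saturdays when Saturday falls among the first (month-length − 28) days — i.e. when March 1 is one of Saturday/Friday/Thursday.
March 1 by year: 1982:Mon 1983:Tue 1984:Thu✓ 1985:Fri✓ 1986:Sat✓ 1987:Sun 1988:Tue 1989:Wed 1990:Thu✓ 1991:Fri✓ 1992:Sun 1993:Mon 1994:Tue 1995:Wed 1996:Fri✓ …(14 more)… 2011:Tue 2012:Thu✓ 2013:Fri✓ 2014:Sat✓ 2015:Sun 2016:Tue 2017:Wed 2018:Thu✓ 2019:Fri✓ 2020:Sun 2021:Mon 2022:Tue 2023:Wed 2024:Fri✓ 2025:Sat✓
Years with five Saturdays: 1984, 1985, 1986, 1990, 1991, 1996, 1997, 2001, 2002, 2003, 2007, 2008, 2012, 2013, 2014, 2018, 2019, 2024, 2025 → 19.

19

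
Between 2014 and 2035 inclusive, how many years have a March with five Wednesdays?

March has 31 days; it has five Wednesdays when Wednesday falls among the first (month-length − 28) days — i.e. when March 1 is one of Wednesday/Tuesday/Monday.
March 1 by year: 2014:Sat 2015:Sun 2016:Tue✓ 2017:Wed✓ 2018:Thu 2019:Fri 2020:Sun 2021:Mon✓ 2022:Tue✓ 2023:Wed✓ 2024:Fri 2025:Sat 2026:Sun 2027:Mon✓ 2028:Wed✓ 2029:Thu 2030:Fri 2031:Sat 2032:Mon✓ 2033:Tue✓ 2034:Wed✓ 2035:Thu
Years with five Wednesdays: 2016, 2017, 2021, 2022, 2023, 2027, 2028, 2032, 2033, 2034 → 10.

10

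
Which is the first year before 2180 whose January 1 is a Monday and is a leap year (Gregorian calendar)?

2176

Jan 1 advances by 2 weekdays after a leap year and by 1 after a common year.
2180: Jan 1 is Saturday (leap).
2179: Friday
2178: Thursday
2177: Wednesday
2176: Monday (leap)
2176 begins on a Monday and is a leap year.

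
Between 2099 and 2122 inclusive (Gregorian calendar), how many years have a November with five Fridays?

November has 30 days; it has five Fridays when Friday falls among the first (month-length − 28) days — i.e. when November 1 is one of Friday/Thursday.
November 1 by year: 2099:Sun 2100:Mon 2101:Tue 2102:Wed 2103:Thu✓ 2104:Sat 2105:Sun 2106:Mon 2107:Tue 2108:Thu✓ 2109:Fri✓ 2110:Sat 2111:Sun 2112:Tue 2113:Wed 2114:Thu✓ 2115:Fri✓ 2116:Sun 2117:Mon 2118:Tue 2119:Wed 2120:Fri✓ 2121:Sat 2122:Sun
Years with five Fridays: 2103, 2108, 2109, 2114, 2115, 2120 → 6.

6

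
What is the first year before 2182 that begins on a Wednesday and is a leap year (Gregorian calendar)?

Jan 1 advances by 2 weekdays after a leap year and by 1 after a common year.
2182: Jan 1 is Tuesday.
2181: Monday
2180: Saturday (leap)
2179: Friday
2178: Thursday
2177: Wednesday
2176: Monday (leap)
2175: Sunday
2174: Saturday
2173: Friday
2172: Wednesday (leap)
2172 begins on a Wednesday and is a leap year.

2172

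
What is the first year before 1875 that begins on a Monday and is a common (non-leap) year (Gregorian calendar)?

Jan 1 advances by 2 weekdays after a leap year and by 1 after a common year.
1875: Jan 1 is Friday.
1874: Thursday
1873: Wednesday
1872: Monday (leap)
1871: Sunday
1870: Saturday
1869: Friday
1868: Wednesday (leap)
1867: Tuesday
1866: Monday
1866 begins on a Monday and is a common year.

1866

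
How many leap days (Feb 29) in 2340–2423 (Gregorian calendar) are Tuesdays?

Leap years in 2340–2423: 21 of them.
Feb 29 weekday advances by 5 (mod 7) from one leap year to the next four years later (or differs when a century non-leap intervenes).
Leap-day weekdays: 2340:Thu 2344:Tue✓ 2348:Sun 2352:Fri 2356:Wed 2360:Mon 2364:Sat 2368:Thu 2372:Tue✓ 2376:Sun 2380:Fri 2384:Wed 2388:Mon 2392:Sat 2396:Thu 2400:Tue✓ 2404:Sun 2408:Fri 2412:Wed 2416:Mon 2420:Sat
Tuesday: 2344, 2372, 2400 → 3.

3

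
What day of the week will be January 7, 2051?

Saturday

January 1, 2051 is a Sunday.
January 7 is day 7 of the year, i.e. 6 days after Jan 1.
6 mod 7 = 6, so advance 6 weekdays from Sunday: Saturday.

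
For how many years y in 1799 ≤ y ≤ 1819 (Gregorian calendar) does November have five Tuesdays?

November has 30 days; it has five Tuesdays when Tuesday falls among the first (month-length − 28) days — i.e. when November 1 is one of Tuesday/Monday.
November 1 by year: 1799:Fri 1800:Sat 1801:Sun 1802:Mon✓ 1803:Tue✓ 1804:Thu 1805:Fri 1806:Sat 1807:Sun 1808:Tue✓ 1809:Wed 1810:Thu 1811:Fri 1812:Sun 1813:Mon✓ 1814:Tue✓ 1815:Wed 1816:Fri 1817:Sat 1818:Sun 1819:Mon✓
Years with five Tuesdays: 1802, 1803, 1808, 1813, 1814, 1819 → 6.

6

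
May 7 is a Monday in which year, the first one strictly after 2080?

From one year to the next, a fixed date's weekday advances by 1, or by 2 when a Feb 29 lies between the two dates.
2080: May 7 is Tuesday.
2081: Wednesday (+1)
2082: Thursday (+1)
2083: Friday (+1)
2084: Sunday (+2)
2085: Monday (+1)
May 7 falls on a Monday in 2085.

2085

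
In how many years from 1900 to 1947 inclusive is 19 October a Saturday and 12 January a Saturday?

6

Check each year's weekday for 19 October and 12 January:
  1900: Fri/Fri  1901: Sat/Sat ✓  1902: Sun/Sun  1903: Mon/Mon  1904: Wed/Tue  1905: Thu/Thu  1906: Fri/Fri  1907: Sat/Sat ✓  1908: Mon/Sun  1909: Tue/Tue  1910: Wed/Wed  1911: Thu/Thu  1912: Sat/Fri  1913: Sun/Sun  …(20 more)…  1934: Fri/Fri  1935: Sat/Sat ✓  1936: Mon/Sun  1937: Tue/Tue  1938: Wed/Wed  1939: Thu/Thu  1940: Sat/Fri  1941: Sun/Sun  1942: Mon/Mon  1943: Tue/Tue  1944: Thu/Wed  1945: Fri/Fri  1946: Sat/Sat ✓  1947: Sun/Sun
Both conditions hold in: 1901, 1907, 1918, 1929, 1935, 1946 — 6.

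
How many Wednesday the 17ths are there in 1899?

1

Check the 17th of each month of 1899: Jan 17: Tue, Feb 17: Fri, Mar 17: Fri, Apr 17: Mon, May 17: Wed, Jun 17: Sat, Jul 17: Mon, Aug 17: Thu, Sep 17: Sun, Oct 17: Tue, Nov 17: Fri, Dec 17: Sun.
Wednesday occurs in May — 1 month.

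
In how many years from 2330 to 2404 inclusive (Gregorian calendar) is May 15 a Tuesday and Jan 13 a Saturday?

8

Check each year's weekday for May 15 and Jan 13:
  2330: Thu/Mon  2331: Fri/Tue  2332: Sun/Wed  2333: Mon/Fri  2334: Tue/Sat ✓  2335: Wed/Sun  2336: Fri/Mon  2337: Sat/Wed  2338: Sun/Thu  2339: Mon/Fri  2340: Wed/Sat  2341: Thu/Mon  2342: Fri/Tue  2343: Sat/Wed  …(47 more)…  2391: Wed/Sun  2392: Fri/Mon  2393: Sat/Wed  2394: Sun/Thu  2395: Mon/Fri  2396: Wed/Sat  2397: Thu/Mon  2398: Fri/Tue  2399: Sat/Wed  2400: Mon/Thu  2401: Tue/Sat ✓  2402: Wed/Sun  2403: Thu/Mon  2404: Sat/Tue
Both conditions hold in: 2334, 2345, 2351, 2362, 2373, 2379, 2390, 2401 — 8.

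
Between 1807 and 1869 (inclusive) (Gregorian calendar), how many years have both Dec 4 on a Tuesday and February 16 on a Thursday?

2

Check each year's weekday for Dec 4 and February 16:
  1807: Fri/Mon  1808: Sun/Tue  1809: Mon/Thu  1810: Tue/Fri  1811: Wed/Sat  1812: Fri/Sun  1813: Sat/Tue  1814: Sun/Wed  1815: Mon/Thu  1816: Wed/Fri  1817: Thu/Sun  1818: Fri/Mon  1819: Sat/Tue  1820: Mon/Wed  …(35 more)…  1856: Thu/Sat  1857: Fri/Mon  1858: Sat/Tue  1859: Sun/Wed  1860: Tue/Thu ✓  1861: Wed/Sat  1862: Thu/Sun  1863: Fri/Mon  1864: Sun/Tue  1865: Mon/Thu  1866: Tue/Fri  1867: Wed/Sat  1868: Fri/Sun  1869: Sat/Tue
Both conditions hold in: 1832, 1860 — 2.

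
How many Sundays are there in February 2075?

4

February 2075 has 28 days and begins on Friday.
The first Sunday is February 3.
Sundays fall on 3, 10, 17, 24 — that's 4.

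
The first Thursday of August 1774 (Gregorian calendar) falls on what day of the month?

August 1, 1774 is a Monday, so the first Thursday is the 4th.
The first Thursday is 4 + 0 = 4.

4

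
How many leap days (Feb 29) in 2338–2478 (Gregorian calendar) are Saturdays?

Leap years in 2338–2478: 35 of them.
Feb 29 weekday advances by 5 (mod 7) from one leap year to the next four years later (or differs when a century non-leap intervenes).
Leap-day weekdays: 2340:Thu 2344:Tue 2348:Sun 2352:Fri 2356:Wed 2360:Mon 2364:Sat✓ 2368:Thu 2372:Tue 2376:Sun 2380:Fri 2384:Wed 2388:Mon …(9 more)… 2428:Tue 2432:Sun 2436:Fri 2440:Wed 2444:Mon 2448:Sat✓ 2452:Thu 2456:Tue 2460:Sun 2464:Fri 2468:Wed 2472:Mon 2476:Sat✓
Saturday: 2364, 2392, 2420, 2448, 2476 → 5.

5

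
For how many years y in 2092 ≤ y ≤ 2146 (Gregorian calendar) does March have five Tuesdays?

March has 31 days; it has five Tuesdays when Tuesday falls among the first (month-length − 28) days — i.e. when March 1 is one of Tuesday/Monday/Sunday.
March 1 by year: 2092:Sat 2093:Sun✓ 2094:Mon✓ 2095:Tue✓ 2096:Thu 2097:Fri 2098:Sat 2099:Sun✓ 2100:Mon✓ 2101:Tue✓ 2102:Wed 2103:Thu 2104:Sat 2105:Sun✓ 2106:Mon✓ …(25 more)… 2132:Sat 2133:Sun✓ 2134:Mon✓ 2135:Tue✓ 2136:Thu 2137:Fri 2138:Sat 2139:Sun✓ 2140:Tue✓ 2141:Wed 2142:Thu 2143:Fri 2144:Sun✓ 2145:Mon✓ 2146:Tue✓
Years with five Tuesdays: 2093, 2094, 2095, 2099, 2100, 2101, 2105, 2106, 2107, 2111, 2112, 2116, 2117, 2118, 2122, 2123, 2128, 2129, 2133, 2134, 2135, 2139, 2140, 2144, 2145, 2146 → 26.

26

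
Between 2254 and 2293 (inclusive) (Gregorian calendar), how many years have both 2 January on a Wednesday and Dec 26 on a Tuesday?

0

Check each year's weekday for 2 January and Dec 26:
  2254: Mon/Tue  2255: Tue/Wed  2256: Wed/Fri  2257: Fri/Sat  2258: Sat/Sun  2259: Sun/Mon  2260: Mon/Wed  2261: Wed/Thu  2262: Thu/Fri  2263: Fri/Sat  2264: Sat/Mon  2265: Mon/Tue  2266: Tue/Wed  2267: Wed/Thu  …(12 more)…  2280: Fri/Sun  2281: Sun/Mon  2282: Mon/Tue  2283: Tue/Wed  2284: Wed/Fri  2285: Fri/Sat  2286: Sat/Sun  2287: Sun/Mon  2288: Mon/Wed  2289: Wed/Thu  2290: Thu/Fri  2291: Fri/Sat  2292: Sat/Mon  2293: Mon/Tue
Both conditions hold in: no year — 0.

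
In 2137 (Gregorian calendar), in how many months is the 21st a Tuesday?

Check the 21st of each month of 2137: Jan 21: Mon, Feb 21: Thu, Mar 21: Thu, Apr 21: Sun, May 21: Tue, Jun 21: Fri, Jul 21: Sun, Aug 21: Wed, Sep 21: Sat, Oct 21: Mon, Nov 21: Thu, Dec 21: Sat.
Tuesday occurs in May — 1 month.

1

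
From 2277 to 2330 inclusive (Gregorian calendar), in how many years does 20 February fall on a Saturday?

7

Track 20 February's weekday year by year (advancing +1, or +2 across a Feb 29):
  2277: Tue  2278: Wed (+1)  2279: Thu (+1)  2280: Fri (+1)  2281: Sun (+2)
  2282: Mon (+1)  2283: Tue (+1)  2284: Wed (+1)  2285: Fri (+2)  2286: Sat (+1) ✓
  2287: Sun (+1)  2288: Mon (+1)  2289: Wed (+2)  2290: Thu (+1)  … (26 more years) …
  2317: Tue (+2)  2318: Wed (+1)  2319: Thu (+1)  2320: Fri (+1)  2321: Sun (+2)
  2322: Mon (+1)  2323: Tue (+1)  2324: Wed (+1)  2325: Fri (+2)  2326: Sat (+1) ✓
  2327: Sun (+1)  2328: Mon (+1)  2329: Wed (+2)  2330: Thu (+1)
Saturday years: 2286, 2292, 2297, 2304, 2309, 2315, 2326 — 7 in total.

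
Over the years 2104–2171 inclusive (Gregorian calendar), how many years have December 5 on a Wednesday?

10

Track December 5's weekday year by year (advancing +1, or +2 across a Feb 29):
  2104: Fri  2105: Sat (+1)  2106: Sun (+1)  2107: Mon (+1)  2108: Wed (+2) ✓
  2109: Thu (+1)  2110: Fri (+1)  2111: Sat (+1)  2112: Mon (+2)  2113: Tue (+1)
  2114: Wed (+1) ✓  2115: Thu (+1)  2116: Sat (+2)  2117: Sun (+1)  … (40 more years) …
  2158: Tue (+1)  2159: Wed (+1) ✓  2160: Fri (+2)  2161: Sat (+1)  2162: Sun (+1)
  2163: Mon (+1)  2164: Wed (+2) ✓  2165: Thu (+1)  2166: Fri (+1)  2167: Sat (+1)
  2168: Mon (+2)  2169: Tue (+1)  2170: Wed (+1) ✓  2171: Thu (+1)
Wednesday years: 2108, 2114, 2125, 2131, 2136, 2142, 2153, 2159, 2164, 2170 — 10 in total.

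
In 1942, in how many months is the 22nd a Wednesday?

Check the 22nd of each month of 1942: Jan 22: Thu, Feb 22: Sun, Mar 22: Sun, Apr 22: Wed, May 22: Fri, Jun 22: Mon, Jul 22: Wed, Aug 22: Sat, Sep 22: Tue, Oct 22: Thu, Nov 22: Sun, Dec 22: Tue.
Wednesday occurs in April, July — 2 months.

2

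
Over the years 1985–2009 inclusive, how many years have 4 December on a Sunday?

Track 4 December's weekday year by year (advancing +1, or +2 across a Feb 29):
  1985: Wed  1986: Thu (+1)  1987: Fri (+1)  1988: Sun (+2) ✓  1989: Mon (+1)
  1990: Tue (+1)  1991: Wed (+1)  1992: Fri (+2)  1993: Sat (+1)  1994: Sun (+1) ✓
  1995: Mon (+1)  1996: Wed (+2)  1997: Thu (+1)  1998: Fri (+1)  1999: Sat (+1)
  2000: Mon (+2)  2001: Tue (+1)  2002: Wed (+1)  2003: Thu (+1)  2004: Sat (+2)
  2005: Sun (+1) ✓  2006: Mon (+1)  2007: Tue (+1)  2008: Thu (+2)  2009: Fri (+1)
Sunday years: 1988, 1994, 2005 — 3 in total.

3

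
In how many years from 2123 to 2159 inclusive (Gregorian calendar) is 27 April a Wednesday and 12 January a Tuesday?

Check each year's weekday for 27 April and 12 January:
  2123: Tue/Tue  2124: Thu/Wed  2125: Fri/Fri  2126: Sat/Sat  2127: Sun/Sun  2128: Tue/Mon  2129: Wed/Wed  2130: Thu/Thu  2131: Fri/Fri  2132: Sun/Sat  2133: Mon/Mon  2134: Tue/Tue  2135: Wed/Wed  2136: Fri/Thu  …(9 more)…  2146: Wed/Wed  2147: Thu/Thu  2148: Sat/Fri  2149: Sun/Sun  2150: Mon/Mon  2151: Tue/Tue  2152: Thu/Wed  2153: Fri/Fri  2154: Sat/Sat  2155: Sun/Sun  2156: Tue/Mon  2157: Wed/Wed  2158: Thu/Thu  2159: Fri/Fri
Both conditions hold in: 2140 — 1.

1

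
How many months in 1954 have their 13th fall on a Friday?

Check the 13th of each month of 1954: Jan 13: Wed, Feb 13: Sat, Mar 13: Sat, Apr 13: Tue, May 13: Thu, Jun 13: Sun, Jul 13: Tue, Aug 13: Fri, Sep 13: Mon, Oct 13: Wed, Nov 13: Sat, Dec 13: Mon.
Friday occurs in August — 1 month.

1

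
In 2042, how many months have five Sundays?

A month of length L has five Sundays iff its first Sunday is on day ≤ L−28 (so day 1–3 in a 31-day month, 1–2 in a 30-day month, day 1 in a leap February).
Checking each month of 2042: Jan starts Wed (31d); Feb starts Sat (28d); Mar starts Sat (31d) ✓; Apr starts Tue (30d); May starts Thu (31d); Jun starts Sun (30d) ✓; Jul starts Tue (31d); Aug starts Fri (31d) ✓; Sep starts Mon (30d); Oct starts Wed (31d); Nov starts Sat (30d) ✓; Dec starts Mon (31d).
Five-Sunday months: March, June, August, November → 4.

4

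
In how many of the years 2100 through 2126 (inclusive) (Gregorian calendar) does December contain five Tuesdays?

11

December has 31 days; it has five Tuesdays when Tuesday falls among the first (month-length − 28) days — i.e. when December 1 is one of Tuesday/Monday/Sunday.
December 1 by year: 2100:Wed 2101:Thu 2102:Fri 2103:Sat 2104:Mon✓ 2105:Tue✓ 2106:Wed 2107:Thu 2108:Sat 2109:Sun✓ 2110:Mon✓ 2111:Tue✓ 2112:Thu 2113:Fri 2114:Sat 2115:Sun✓ 2116:Tue✓ 2117:Wed 2118:Thu 2119:Fri 2120:Sun✓ 2121:Mon✓ 2122:Tue✓ 2123:Wed 2124:Fri 2125:Sat 2126:Sun✓
Years with five Tuesdays: 2104, 2105, 2109, 2110, 2111, 2115, 2116, 2120, 2121, 2122, 2126 → 11.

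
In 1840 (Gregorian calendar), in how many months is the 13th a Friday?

Check the 13th of each month of 1840: Jan 13: Mon, Feb 13: Thu, Mar 13: Fri, Apr 13: Mon, May 13: Wed, Jun 13: Sat, Jul 13: Mon, Aug 13: Thu, Sep 13: Sun, Oct 13: Tue, Nov 13: Fri, Dec 13: Sun.
Friday occurs in March, November — 2 months.

2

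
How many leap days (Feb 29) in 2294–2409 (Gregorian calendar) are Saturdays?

Leap years in 2294–2409: 28 of them.
Feb 29 weekday advances by 5 (mod 7) from one leap year to the next four years later (or differs when a century non-leap intervenes).
Leap-day weekdays: 2296:Sat✓ 2304:Mon 2308:Sat✓ 2312:Thu 2316:Tue 2320:Sun 2324:Fri 2328:Wed 2332:Mon 2336:Sat✓ 2340:Thu 2344:Tue 2348:Sun 2352:Fri 2356:Wed 2360:Mon 2364:Sat✓ 2368:Thu 2372:Tue 2376:Sun 2380:Fri 2384:Wed 2388:Mon 2392:Sat✓ 2396:Thu 2400:Tue 2404:Sun 2408:Fri
Saturday: 2296, 2308, 2336, 2364, 2392 → 5.

5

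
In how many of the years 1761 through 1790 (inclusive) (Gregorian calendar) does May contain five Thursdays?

May has 31 days; it has five Thursdays when Thursday falls among the first (month-length − 28) days — i.e. when May 1 is one of Thursday/Wednesday/Tuesday.
May 1 by year: 1761:Fri 1762:Sat 1763:Sun 1764:Tue✓ 1765:Wed✓ 1766:Thu✓ 1767:Fri 1768:Sun 1769:Mon 1770:Tue✓ 1771:Wed✓ 1772:Fri 1773:Sat 1774:Sun 1775:Mon 1776:Wed✓ 1777:Thu✓ 1778:Fri 1779:Sat 1780:Mon 1781:Tue✓ 1782:Wed✓ 1783:Thu✓ 1784:Sat 1785:Sun 1786:Mon 1787:Tue✓ 1788:Thu✓ 1789:Fri 1790:Sat
Years with five Thursdays: 1764, 1765, 1766, 1770, 1771, 1776, 1777, 1781, 1782, 1783, 1787, 1788 → 12.

12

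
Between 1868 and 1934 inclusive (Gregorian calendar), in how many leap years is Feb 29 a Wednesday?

2

Leap years in 1868–1934: 16 of them.
Feb 29 weekday advances by 5 (mod 7) from one leap year to the next four years later (or differs when a century non-leap intervenes).
Leap-day weekdays: 1868:Sat 1872:Thu 1876:Tue 1880:Sun 1884:Fri 1888:Wed✓ 1892:Mon 1896:Sat 1904:Mon 1908:Sat 1912:Thu 1916:Tue 1920:Sun 1924:Fri 1928:Wed✓ 1932:Mon
Wednesday: 1888, 1928 → 2.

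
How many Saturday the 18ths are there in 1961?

Check the 18th of each month of 1961: Jan 18: Wed, Feb 18: Sat, Mar 18: Sat, Apr 18: Tue, May 18: Thu, Jun 18: Sun, Jul 18: Tue, Aug 18: Fri, Sep 18: Mon, Oct 18: Wed, Nov 18: Sat, Dec 18: Mon.
Saturday occurs in February, March, November — 3 months.

3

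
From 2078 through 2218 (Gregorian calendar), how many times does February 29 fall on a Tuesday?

Leap years in 2078–2218: 33 of them.
Feb 29 weekday advances by 5 (mod 7) from one leap year to the next four years later (or differs when a century non-leap intervenes).
Leap-day weekdays: 2080:Thu 2084:Tue✓ 2088:Sun 2092:Fri 2096:Wed 2104:Fri 2108:Wed 2112:Mon 2116:Sat 2120:Thu 2124:Tue✓ 2128:Sun 2132:Fri …(7 more)… 2164:Wed 2168:Mon 2172:Sat 2176:Thu 2180:Tue✓ 2184:Sun 2188:Fri 2192:Wed 2196:Mon 2204:Wed 2208:Mon 2212:Sat 2216:Thu
Tuesday: 2084, 2124, 2152, 2180 → 4.

4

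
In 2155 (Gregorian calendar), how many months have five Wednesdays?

A month of length L has five Wednesdays iff its first Wednesday is on day ≤ L−28 (so day 1–3 in a 31-day month, 1–2 in a 30-day month, day 1 in a leap February).
Checking each month of 2155: Jan starts Wed (31d) ✓; Feb starts Sat (28d); Mar starts Sat (31d); Apr starts Tue (30d) ✓; May starts Thu (31d); Jun starts Sun (30d); Jul starts Tue (31d) ✓; Aug starts Fri (31d); Sep starts Mon (30d); Oct starts Wed (31d) ✓; Nov starts Sat (30d); Dec starts Mon (31d) ✓.
Five-Wednesday months: January, April, July, October, December → 5.

5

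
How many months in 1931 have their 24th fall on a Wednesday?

Check the 24th of each month of 1931: Jan 24: Sat, Feb 24: Tue, Mar 24: Tue, Apr 24: Fri, May 24: Sun, Jun 24: Wed, Jul 24: Fri, Aug 24: Mon, Sep 24: Thu, Oct 24: Sat, Nov 24: Tue, Dec 24: Thu.
Wednesday occurs in June — 1 month.

1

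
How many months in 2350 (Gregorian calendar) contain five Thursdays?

A month of length L has five Thursdays iff its first Thursday is on day ≤ L−28 (so day 1–3 in a 31-day month, 1–2 in a 30-day month, day 1 in a leap February).
Checking each month of 2350: Jan starts Sun (31d); Feb starts Wed (28d); Mar starts Wed (31d) ✓; Apr starts Sat (30d); May starts Mon (31d); Jun starts Thu (30d) ✓; Jul starts Sat (31d); Aug starts Tue (31d) ✓; Sep starts Fri (30d); Oct starts Sun (31d); Nov starts Wed (30d) ✓; Dec starts Fri (31d).
Five-Thursday months: March, June, August, November → 4.

4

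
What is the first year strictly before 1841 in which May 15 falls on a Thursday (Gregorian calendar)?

1834

From one year to the next, a fixed date's weekday advances by 1, or by 2 when a Feb 29 lies between the two dates.
1841: May 15 is Saturday.
1840: Friday (−1)
1839: Wednesday (−2)
1838: Tuesday (−1)
1837: Monday (−1)
1836: Sunday (−1)
1835: Friday (−2)
1834: Thursday (−1)
May 15 falls on a Thursday in 1834.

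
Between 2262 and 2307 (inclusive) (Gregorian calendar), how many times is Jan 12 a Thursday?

Track Jan 12's weekday year by year (advancing +1, or +2 across a Feb 29):
  2262: Sun  2263: Mon (+1)  2264: Tue (+1)  2265: Thu (+2) ✓  2266: Fri (+1)
  2267: Sat (+1)  2268: Sun (+1)  2269: Tue (+2)  2270: Wed (+1)  2271: Thu (+1) ✓
  2272: Fri (+1)  2273: Sun (+2)  2274: Mon (+1)  2275: Tue (+1)  … (18 more years) …
  2294: Fri (+1)  2295: Sat (+1)  2296: Sun (+1)  2297: Tue (+2)  2298: Wed (+1)
  2299: Thu (+1) ✓  2300: Fri (+1)  2301: Sat (+1)  2302: Sun (+1)  2303: Mon (+1)
  2304: Tue (+1)  2305: Thu (+2) ✓  2306: Fri (+1)  2307: Sat (+1)
Thursday years: 2265, 2271, 2282, 2288, 2293, 2299, 2305 — 7 in total.

7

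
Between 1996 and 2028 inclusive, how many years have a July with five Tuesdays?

July has 31 days; it has five Tuesdays when Tuesday falls among the first (month-length − 28) days — i.e. when July 1 is one of Tuesday/Monday/Sunday.
July 1 by year: 1996:Mon✓ 1997:Tue✓ 1998:Wed 1999:Thu 2000:Sat 2001:Sun✓ 2002:Mon✓ 2003:Tue✓ 2004:Thu 2005:Fri 2006:Sat 2007:Sun✓ 2008:Tue✓ 2009:Wed 2010:Thu …(3 more)… 2014:Tue✓ 2015:Wed 2016:Fri 2017:Sat 2018:Sun✓ 2019:Mon✓ 2020:Wed 2021:Thu 2022:Fri 2023:Sat 2024:Mon✓ 2025:Tue✓ 2026:Wed 2027:Thu 2028:Sat
Years with five Tuesdays: 1996, 1997, 2001, 2002, 2003, 2007, 2008, 2012, 2013, 2014, 2018, 2019, 2024, 2025 → 14.

14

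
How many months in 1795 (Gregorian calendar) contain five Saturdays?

A month of length L has five Saturdays iff its first Saturday is on day ≤ L−28 (so day 1–3 in a 31-day month, 1–2 in a 30-day month, day 1 in a leap February).
Checking each month of 1795: Jan starts Thu (31d) ✓; Feb starts Sun (28d); Mar starts Sun (31d); Apr starts Wed (30d); May starts Fri (31d) ✓; Jun starts Mon (30d); Jul starts Wed (31d); Aug starts Sat (31d) ✓; Sep starts Tue (30d); Oct starts Thu (31d) ✓; Nov starts Sun (30d); Dec starts Tue (31d).
Five-Saturday months: January, May, August, October → 4.

4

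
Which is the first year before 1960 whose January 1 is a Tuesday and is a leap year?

1952

Jan 1 advances by 2 weekdays after a leap year and by 1 after a common year.
1960: Jan 1 is Friday (leap).
1959: Thursday
1958: Wednesday
1957: Tuesday
1956: Sunday (leap)
1955: Saturday
1954: Friday
1953: Thursday
1952: Tuesday (leap)
1952 begins on a Tuesday and is a leap year.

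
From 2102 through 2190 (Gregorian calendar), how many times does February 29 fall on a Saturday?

Leap years in 2102–2190: 22 of them.
Feb 29 weekday advances by 5 (mod 7) from one leap year to the next four years later (or differs when a century non-leap intervenes).
Leap-day weekdays: 2104:Fri 2108:Wed 2112:Mon 2116:Sat✓ 2120:Thu 2124:Tue 2128:Sun 2132:Fri 2136:Wed 2140:Mon 2144:Sat✓ 2148:Thu 2152:Tue 2156:Sun 2160:Fri 2164:Wed 2168:Mon 2172:Sat✓ 2176:Thu 2180:Tue 2184:Sun 2188:Fri
Saturday: 2116, 2144, 2172 → 3.

3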